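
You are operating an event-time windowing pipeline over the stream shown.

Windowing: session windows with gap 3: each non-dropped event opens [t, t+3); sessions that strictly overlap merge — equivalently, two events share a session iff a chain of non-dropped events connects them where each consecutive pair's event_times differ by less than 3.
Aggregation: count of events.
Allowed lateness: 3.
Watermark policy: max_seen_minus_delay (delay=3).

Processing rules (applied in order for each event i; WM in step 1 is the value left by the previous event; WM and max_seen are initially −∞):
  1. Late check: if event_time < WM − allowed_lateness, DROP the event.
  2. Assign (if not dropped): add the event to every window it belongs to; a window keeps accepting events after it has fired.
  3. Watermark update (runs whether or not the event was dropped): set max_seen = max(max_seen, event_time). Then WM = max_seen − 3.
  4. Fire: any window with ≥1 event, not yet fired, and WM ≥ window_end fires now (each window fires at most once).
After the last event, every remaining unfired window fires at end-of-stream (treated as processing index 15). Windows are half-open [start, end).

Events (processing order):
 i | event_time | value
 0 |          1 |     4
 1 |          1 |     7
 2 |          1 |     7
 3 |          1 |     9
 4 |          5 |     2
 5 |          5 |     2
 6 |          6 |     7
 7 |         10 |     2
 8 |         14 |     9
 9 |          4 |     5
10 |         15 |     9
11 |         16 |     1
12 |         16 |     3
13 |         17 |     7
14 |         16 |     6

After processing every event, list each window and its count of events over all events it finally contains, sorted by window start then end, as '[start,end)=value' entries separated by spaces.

[1,4)=4 [5,9)=3 [10,13)=1 [14,20)=6

i=0 t=1 v=4: → [1,4); WM=-2
i=1 t=1 v=7: → [1,4); WM=-2
i=2 t=1 v=7: → [1,4); WM=-2
i=3 t=1 v=9: → [1,4); WM=-2
i=4 t=5 v=2: → [5,8); WM=2
i=5 t=5 v=2: → [5,8); WM=2
i=6 t=6 v=7: → [5,9); WM=3
i=7 t=10 v=2: → [10,13); WM=7
i=8 t=14 v=9: → [14,17); WM=11
i=9 t=4 v=5: DROP (t<11-3); WM=11
i=10 t=15 v=9: → [14,18); WM=12
i=11 t=16 v=1: → [14,19); WM=13
i=12 t=16 v=3: → [14,19); WM=13
i=13 t=17 v=7: → [14,20); WM=14
i=14 t=16 v=6: → [14,20); WM=14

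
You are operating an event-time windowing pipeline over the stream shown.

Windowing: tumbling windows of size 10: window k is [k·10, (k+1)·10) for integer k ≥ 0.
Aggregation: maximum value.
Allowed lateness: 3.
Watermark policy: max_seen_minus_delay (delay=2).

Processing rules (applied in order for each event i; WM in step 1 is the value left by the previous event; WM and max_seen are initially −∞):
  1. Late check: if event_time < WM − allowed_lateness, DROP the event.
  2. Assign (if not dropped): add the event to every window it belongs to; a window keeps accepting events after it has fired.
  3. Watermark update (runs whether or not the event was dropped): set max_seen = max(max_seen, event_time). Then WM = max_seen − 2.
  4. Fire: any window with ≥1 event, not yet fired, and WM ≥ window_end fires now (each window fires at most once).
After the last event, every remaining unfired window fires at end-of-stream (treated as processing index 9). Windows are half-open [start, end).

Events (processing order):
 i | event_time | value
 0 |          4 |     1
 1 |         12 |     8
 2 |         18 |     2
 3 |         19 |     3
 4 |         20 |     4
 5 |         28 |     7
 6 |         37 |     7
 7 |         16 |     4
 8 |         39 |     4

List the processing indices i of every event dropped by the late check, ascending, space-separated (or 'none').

7

i=0 t=4 v=1: → [0,10); WM=2
i=1 t=12 v=8: → [10,20); WM=10; [0,10) fires=1
i=2 t=18 v=2: → [10,20); WM=16
i=3 t=19 v=3: → [10,20); WM=17
i=4 t=20 v=4: → [20,30); WM=18
i=5 t=28 v=7: → [20,30); WM=26; [10,20) fires=8
i=6 t=37 v=7: → [30,40); WM=35; [20,30) fires=7
i=7 t=16 v=4: DROP (t<35-3); WM=35
i=8 t=39 v=4: → [30,40); WM=37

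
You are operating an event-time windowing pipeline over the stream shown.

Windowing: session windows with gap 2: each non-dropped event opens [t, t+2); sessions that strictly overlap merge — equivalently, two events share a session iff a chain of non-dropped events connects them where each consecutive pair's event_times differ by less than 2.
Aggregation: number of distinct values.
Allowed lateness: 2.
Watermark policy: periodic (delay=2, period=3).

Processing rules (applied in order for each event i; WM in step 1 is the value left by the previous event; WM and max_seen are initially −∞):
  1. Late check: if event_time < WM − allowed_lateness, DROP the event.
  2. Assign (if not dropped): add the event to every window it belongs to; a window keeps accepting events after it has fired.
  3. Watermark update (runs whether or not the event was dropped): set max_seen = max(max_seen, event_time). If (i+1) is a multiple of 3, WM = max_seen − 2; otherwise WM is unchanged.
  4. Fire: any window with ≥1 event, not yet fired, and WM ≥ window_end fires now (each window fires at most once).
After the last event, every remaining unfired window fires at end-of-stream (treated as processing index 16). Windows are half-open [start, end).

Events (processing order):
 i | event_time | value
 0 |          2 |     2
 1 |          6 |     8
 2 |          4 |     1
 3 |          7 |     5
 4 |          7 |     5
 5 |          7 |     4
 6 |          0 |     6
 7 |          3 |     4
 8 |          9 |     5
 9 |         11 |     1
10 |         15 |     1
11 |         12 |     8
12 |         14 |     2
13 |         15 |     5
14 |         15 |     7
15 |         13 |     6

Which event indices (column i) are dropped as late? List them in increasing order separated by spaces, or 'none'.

6

i=0 t=2 v=2: → [2,4); WM=−∞
i=1 t=6 v=8: → [6,8); WM=−∞
i=2 t=4 v=1: → [4,6); WM=4
i=3 t=7 v=5: → [6,9); WM=4
i=4 t=7 v=5: → [6,9); WM=4
i=5 t=7 v=4: → [6,9); WM=5
i=6 t=0 v=6: DROP (t<5-2); WM=5
i=7 t=3 v=4: → [2,6); WM=5
i=8 t=9 v=5: → [9,11); WM=7
i=9 t=11 v=1: → [11,13); WM=7
i=10 t=15 v=1: → [15,17); WM=7
i=11 t=12 v=8: → [11,14); WM=13
i=12 t=14 v=2: → [14,17); WM=13
i=13 t=15 v=5: → [14,17); WM=13
i=14 t=15 v=7: → [14,17); WM=13
i=15 t=13 v=6: → [11,17); WM=13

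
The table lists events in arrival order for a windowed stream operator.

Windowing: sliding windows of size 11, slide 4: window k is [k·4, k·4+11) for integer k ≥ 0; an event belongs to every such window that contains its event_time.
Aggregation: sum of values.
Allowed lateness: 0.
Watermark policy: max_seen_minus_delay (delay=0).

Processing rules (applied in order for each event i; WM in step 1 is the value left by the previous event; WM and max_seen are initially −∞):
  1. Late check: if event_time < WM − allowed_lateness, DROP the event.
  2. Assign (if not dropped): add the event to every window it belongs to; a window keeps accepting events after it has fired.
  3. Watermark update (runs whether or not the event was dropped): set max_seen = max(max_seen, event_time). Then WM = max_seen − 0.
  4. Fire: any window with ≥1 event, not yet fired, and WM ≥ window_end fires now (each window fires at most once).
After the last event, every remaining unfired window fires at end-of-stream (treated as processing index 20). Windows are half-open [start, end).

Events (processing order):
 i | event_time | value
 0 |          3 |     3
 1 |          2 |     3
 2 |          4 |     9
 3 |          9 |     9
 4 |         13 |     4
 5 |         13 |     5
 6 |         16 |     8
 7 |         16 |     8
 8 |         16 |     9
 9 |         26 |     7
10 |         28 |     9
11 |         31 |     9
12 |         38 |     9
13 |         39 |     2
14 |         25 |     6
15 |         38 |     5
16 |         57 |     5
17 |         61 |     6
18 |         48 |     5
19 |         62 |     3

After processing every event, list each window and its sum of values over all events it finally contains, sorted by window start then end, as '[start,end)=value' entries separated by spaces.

[0,11)=21 [4,15)=27 [8,19)=43 [12,23)=34 [16,27)=32 [20,31)=16 [24,35)=25 [28,39)=27 [32,43)=11 [36,47)=11 [48,59)=5 [52,63)=14 [56,67)=14 [60,71)=9

i=0 t=3 v=3: → [0,11); WM=3
i=1 t=2 v=3: DROP (t<3-0); WM=3
i=2 t=4 v=9: → [4,15),[0,11); WM=4
i=3 t=9 v=9: → [8,19),[4,15),[0,11); WM=9
i=4 t=13 v=4: → [12,23),[8,19),[4,15); WM=13; [0,11) fires=21
i=5 t=13 v=5: → [12,23),[8,19),[4,15); WM=13
i=6 t=16 v=8: → [16,27),[12,23),[8,19); WM=16; [4,15) fires=27
i=7 t=16 v=8: → [16,27),[12,23),[8,19); WM=16
i=8 t=16 v=9: → [16,27),[12,23),[8,19); WM=16
i=9 t=26 v=7: → [24,35),[20,31),[16,27); WM=26; [8,19) fires=43 [12,23) fires=34
i=10 t=28 v=9: → [28,39),[24,35),[20,31); WM=28; [16,27) fires=32
i=11 t=31 v=9: → [28,39),[24,35); WM=31; [20,31) fires=16
i=12 t=38 v=9: → [36,47),[32,43),[28,39); WM=38; [24,35) fires=25
i=13 t=39 v=2: → [36,47),[32,43); WM=39; [28,39) fires=27
i=14 t=25 v=6: DROP (t<39-0); WM=39
i=15 t=38 v=5: DROP (t<39-0); WM=39
i=16 t=57 v=5: → [56,67),[52,63),[48,59); WM=57; [32,43) fires=11 [36,47) fires=11
i=17 t=61 v=6: → [60,71),[56,67),[52,63); WM=61; [48,59) fires=5
i=18 t=48 v=5: DROP (t<61-0); WM=61
i=19 t=62 v=3: → [60,71),[56,67),[52,63); WM=62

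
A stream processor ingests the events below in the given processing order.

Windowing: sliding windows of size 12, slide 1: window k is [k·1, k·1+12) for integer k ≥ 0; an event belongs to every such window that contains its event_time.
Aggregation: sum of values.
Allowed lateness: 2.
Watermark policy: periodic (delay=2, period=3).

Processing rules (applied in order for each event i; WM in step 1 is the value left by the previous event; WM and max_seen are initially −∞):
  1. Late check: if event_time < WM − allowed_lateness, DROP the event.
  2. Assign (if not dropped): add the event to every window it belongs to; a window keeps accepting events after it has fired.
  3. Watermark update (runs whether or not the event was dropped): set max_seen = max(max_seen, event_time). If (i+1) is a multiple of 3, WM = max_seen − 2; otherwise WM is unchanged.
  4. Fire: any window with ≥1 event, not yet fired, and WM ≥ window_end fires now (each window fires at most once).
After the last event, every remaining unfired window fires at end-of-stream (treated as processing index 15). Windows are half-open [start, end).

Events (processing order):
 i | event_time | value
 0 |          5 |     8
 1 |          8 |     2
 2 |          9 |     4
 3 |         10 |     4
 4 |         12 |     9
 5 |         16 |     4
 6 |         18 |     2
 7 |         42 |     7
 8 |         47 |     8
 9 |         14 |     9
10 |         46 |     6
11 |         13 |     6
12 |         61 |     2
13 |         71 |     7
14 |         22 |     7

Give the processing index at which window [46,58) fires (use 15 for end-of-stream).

i=0 t=5 v=8: → [5,17),[4,16),[3,15),[2,14),[1,13),[0,12); WM=−∞
i=1 t=8 v=2: → [8,20),[7,19),[6,18),[5,17),[4,16),[3,15),[2,14),[1,13),[0,12); WM=−∞
i=2 t=9 v=4: → [9,21),[8,20),[7,19),[6,18),[5,17),[4,16),[3,15),[2,14),[1,13),[0,12); WM=7
i=3 t=10 v=4: → [10,22),[9,21),[8,20),[7,19),[6,18),[5,17),[4,16),[3,15),[2,14),[1,13),[0,12); WM=7
i=4 t=12 v=9: → [12,24),[11,23),[10,22),[9,21),[8,20),[7,19),[6,18),[5,17),[4,16),[3,15),[2,14),[1,13); WM=7
i=5 t=16 v=4: → [16,28),[15,27),[14,26),[13,25),[12,24),[11,23),[10,22),[9,21),[8,20),[7,19),[6,18),[5,17); WM=14; [0,12) fires=18 [1,13) fires=27 [2,14) fires=27
i=6 t=18 v=2: → [18,30),[17,29),[16,28),[15,27),[14,26),[13,25),[12,24),[11,23),[10,22),[9,21),[8,20),[7,19); WM=14
i=7 t=42 v=7: → [42,54),[41,53),[40,52),[39,51),[38,50),[37,49),[36,48),[35,47),[34,46),[33,45),[32,44),[31,43); WM=14
i=8 t=47 v=8: → [47,59),[46,58),[45,57),[44,56),[43,55),[42,54),[41,53),[40,52),[39,51),[38,50),[37,49),[36,48); WM=45; [3,15) fires=27 [4,16) fires=27 [5,17) fires=31 [6,18) fires=23 [7,19) fires=25 [8,20) fires=25 [9,21) fires=23 [10,22) fires=19 [11,23) fires=15 [12,24) fires=15 [13,25) fires=6 [14,26) fires=6 [15,27) fires=6 [16,28) fires=6 [17,29) fires=2 [18,30) fires=2 [31,43) fires=7 [32,44) fires=7 [33,45) fires=7
i=9 t=14 v=9: DROP (t<45-2); WM=45
i=10 t=46 v=6: → [46,58),[45,57),[44,56),[43,55),[42,54),[41,53),[40,52),[39,51),[38,50),[37,49),[36,48),[35,47); WM=45
i=11 t=13 v=6: DROP (t<45-2); WM=45
i=12 t=61 v=2: → [61,73),[60,72),[59,71),[58,70),[57,69),[56,68),[55,67),[54,66),[53,65),[52,64),[51,63),[50,62); WM=45
i=13 t=71 v=7: → [71,83),[70,82),[69,81),[68,80),[67,79),[66,78),[65,77),[64,76),[63,75),[62,74),[61,73),[60,72); WM=45
i=14 t=22 v=7: DROP (t<45-2); WM=69; [34,46) fires=7 [35,47) fires=13 [36,48) fires=21 [37,49) fires=21 [38,50) fires=21 [39,51) fires=21 [40,52) fires=21 [41,53) fires=21 [42,54) fires=21 [43,55) fires=14 [44,56) fires=14 [45,57) fires=14 [46,58) fires=14 [47,59) fires=8 [50,62) fires=2 [51,63) fires=2 [52,64) fires=2 [53,65) fires=2 [54,66) fires=2 [55,67) fires=2 [56,68) fires=2 [57,69) fires=2

14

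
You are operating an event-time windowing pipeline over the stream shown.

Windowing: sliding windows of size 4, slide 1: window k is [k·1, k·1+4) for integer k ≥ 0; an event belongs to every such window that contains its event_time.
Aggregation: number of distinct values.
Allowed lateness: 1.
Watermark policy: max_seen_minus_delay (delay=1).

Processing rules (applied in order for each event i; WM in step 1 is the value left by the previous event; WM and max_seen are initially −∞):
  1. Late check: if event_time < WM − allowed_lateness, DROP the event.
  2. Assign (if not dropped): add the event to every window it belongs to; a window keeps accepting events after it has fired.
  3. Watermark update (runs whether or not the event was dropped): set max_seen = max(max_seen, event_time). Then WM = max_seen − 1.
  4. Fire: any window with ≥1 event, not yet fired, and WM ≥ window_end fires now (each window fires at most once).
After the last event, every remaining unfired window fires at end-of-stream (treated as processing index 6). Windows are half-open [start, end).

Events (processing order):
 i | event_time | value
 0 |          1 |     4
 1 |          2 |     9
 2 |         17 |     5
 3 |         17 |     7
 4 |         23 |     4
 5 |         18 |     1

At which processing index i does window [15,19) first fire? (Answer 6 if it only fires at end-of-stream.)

i=0 t=1 v=4: → [1,5),[0,4); WM=0
i=1 t=2 v=9: → [2,6),[1,5),[0,4); WM=1
i=2 t=17 v=5: → [17,21),[16,20),[15,19),[14,18); WM=16; [0,4) fires=2 [1,5) fires=2 [2,6) fires=1
i=3 t=17 v=7: → [17,21),[16,20),[15,19),[14,18); WM=16
i=4 t=23 v=4: → [23,27),[22,26),[21,25),[20,24); WM=22; [14,18) fires=2 [15,19) fires=2 [16,20) fires=2 [17,21) fires=2
i=5 t=18 v=1: DROP (t<22-1); WM=22

4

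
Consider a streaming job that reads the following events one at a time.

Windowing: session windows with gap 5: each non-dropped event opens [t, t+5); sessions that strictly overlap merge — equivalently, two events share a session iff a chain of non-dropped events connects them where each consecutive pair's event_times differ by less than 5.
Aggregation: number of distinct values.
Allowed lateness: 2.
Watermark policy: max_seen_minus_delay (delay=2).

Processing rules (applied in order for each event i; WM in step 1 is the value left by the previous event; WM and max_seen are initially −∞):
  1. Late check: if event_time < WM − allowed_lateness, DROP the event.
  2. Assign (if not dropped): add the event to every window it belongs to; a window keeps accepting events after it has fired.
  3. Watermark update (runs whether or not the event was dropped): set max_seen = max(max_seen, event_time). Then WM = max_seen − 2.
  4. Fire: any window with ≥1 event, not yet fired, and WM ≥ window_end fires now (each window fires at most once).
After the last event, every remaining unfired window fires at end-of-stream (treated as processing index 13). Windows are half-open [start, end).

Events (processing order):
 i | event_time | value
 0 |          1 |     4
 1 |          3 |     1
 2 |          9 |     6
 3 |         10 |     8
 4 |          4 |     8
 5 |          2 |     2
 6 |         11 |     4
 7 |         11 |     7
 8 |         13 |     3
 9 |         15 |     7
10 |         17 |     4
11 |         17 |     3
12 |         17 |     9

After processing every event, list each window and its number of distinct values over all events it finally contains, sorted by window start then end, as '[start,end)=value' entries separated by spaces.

i=0 t=1 v=4: → [1,6); WM=-1
i=1 t=3 v=1: → [1,8); WM=1
i=2 t=9 v=6: → [9,14); WM=7
i=3 t=10 v=8: → [9,15); WM=8
i=4 t=4 v=8: DROP (t<8-2); WM=8
i=5 t=2 v=2: DROP (t<8-2); WM=8
i=6 t=11 v=4: → [9,16); WM=9
i=7 t=11 v=7: → [9,16); WM=9
i=8 t=13 v=3: → [9,18); WM=11
i=9 t=15 v=7: → [9,20); WM=13
i=10 t=17 v=4: → [9,22); WM=15
i=11 t=17 v=3: → [9,22); WM=15
i=12 t=17 v=9: → [9,22); WM=15

[1,8)=2 [9,22)=6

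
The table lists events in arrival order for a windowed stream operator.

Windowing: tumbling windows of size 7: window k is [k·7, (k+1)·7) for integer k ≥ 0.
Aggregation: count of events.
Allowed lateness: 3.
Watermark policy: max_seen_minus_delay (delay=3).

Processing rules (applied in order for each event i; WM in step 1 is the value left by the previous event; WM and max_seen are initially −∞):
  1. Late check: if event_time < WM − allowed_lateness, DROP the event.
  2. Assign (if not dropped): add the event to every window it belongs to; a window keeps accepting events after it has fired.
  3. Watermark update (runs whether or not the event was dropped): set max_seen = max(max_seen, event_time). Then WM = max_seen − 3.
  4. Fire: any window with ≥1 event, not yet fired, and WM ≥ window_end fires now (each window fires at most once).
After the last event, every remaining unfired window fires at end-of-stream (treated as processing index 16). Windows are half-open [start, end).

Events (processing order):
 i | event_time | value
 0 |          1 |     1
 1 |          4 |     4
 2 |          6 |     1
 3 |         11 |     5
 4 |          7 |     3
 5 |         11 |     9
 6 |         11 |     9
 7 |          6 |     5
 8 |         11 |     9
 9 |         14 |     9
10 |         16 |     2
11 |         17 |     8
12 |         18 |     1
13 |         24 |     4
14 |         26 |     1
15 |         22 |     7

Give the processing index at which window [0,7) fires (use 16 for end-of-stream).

3

i=0 t=1 v=1: → [0,7); WM=-2
i=1 t=4 v=4: → [0,7); WM=1
i=2 t=6 v=1: → [0,7); WM=3
i=3 t=11 v=5: → [7,14); WM=8; [0,7) fires=3
i=4 t=7 v=3: → [7,14); WM=8
i=5 t=11 v=9: → [7,14); WM=8
i=6 t=11 v=9: → [7,14); WM=8
i=7 t=6 v=5: → [0,7); WM=8
i=8 t=11 v=9: → [7,14); WM=8
i=9 t=14 v=9: → [14,21); WM=11
i=10 t=16 v=2: → [14,21); WM=13
i=11 t=17 v=8: → [14,21); WM=14; [7,14) fires=5
i=12 t=18 v=1: → [14,21); WM=15
i=13 t=24 v=4: → [21,28); WM=21; [14,21) fires=4
i=14 t=26 v=1: → [21,28); WM=23
i=15 t=22 v=7: → [21,28); WM=23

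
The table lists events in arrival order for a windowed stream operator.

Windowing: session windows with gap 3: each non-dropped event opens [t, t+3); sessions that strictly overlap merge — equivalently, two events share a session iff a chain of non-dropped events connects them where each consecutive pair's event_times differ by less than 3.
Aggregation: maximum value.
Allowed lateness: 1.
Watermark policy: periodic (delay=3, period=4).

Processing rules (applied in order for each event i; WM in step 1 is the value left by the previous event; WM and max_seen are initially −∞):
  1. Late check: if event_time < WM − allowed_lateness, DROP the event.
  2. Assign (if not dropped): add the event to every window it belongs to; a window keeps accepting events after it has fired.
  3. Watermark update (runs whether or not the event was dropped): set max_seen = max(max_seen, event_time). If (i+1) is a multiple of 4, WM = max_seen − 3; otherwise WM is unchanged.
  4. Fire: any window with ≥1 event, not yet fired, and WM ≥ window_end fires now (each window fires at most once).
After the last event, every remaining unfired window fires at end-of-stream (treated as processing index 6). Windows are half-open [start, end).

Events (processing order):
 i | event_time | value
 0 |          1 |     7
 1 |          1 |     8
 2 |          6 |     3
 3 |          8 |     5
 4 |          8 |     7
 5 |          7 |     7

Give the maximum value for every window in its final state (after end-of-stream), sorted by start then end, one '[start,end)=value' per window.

i=0 t=1 v=7: → [1,4); WM=−∞
i=1 t=1 v=8: → [1,4); WM=−∞
i=2 t=6 v=3: → [6,9); WM=−∞
i=3 t=8 v=5: → [6,11); WM=5
i=4 t=8 v=7: → [6,11); WM=5
i=5 t=7 v=7: → [6,11); WM=5

[1,4)=8 [6,11)=7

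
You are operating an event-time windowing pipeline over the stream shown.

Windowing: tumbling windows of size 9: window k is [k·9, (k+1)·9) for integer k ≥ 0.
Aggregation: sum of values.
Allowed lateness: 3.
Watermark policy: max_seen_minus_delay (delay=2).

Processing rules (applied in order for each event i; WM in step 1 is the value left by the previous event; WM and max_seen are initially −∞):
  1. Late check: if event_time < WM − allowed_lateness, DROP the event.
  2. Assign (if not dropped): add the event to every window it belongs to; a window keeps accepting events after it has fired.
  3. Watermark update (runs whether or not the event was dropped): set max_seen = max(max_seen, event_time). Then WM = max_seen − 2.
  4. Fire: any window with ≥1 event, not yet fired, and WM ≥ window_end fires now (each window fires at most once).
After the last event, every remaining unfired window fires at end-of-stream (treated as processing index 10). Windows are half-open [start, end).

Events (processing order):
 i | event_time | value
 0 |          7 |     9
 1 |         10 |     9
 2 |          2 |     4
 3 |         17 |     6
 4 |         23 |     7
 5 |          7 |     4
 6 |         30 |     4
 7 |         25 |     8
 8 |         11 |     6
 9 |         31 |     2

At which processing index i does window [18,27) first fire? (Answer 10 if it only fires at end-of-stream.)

i=0 t=7 v=9: → [0,9); WM=5
i=1 t=10 v=9: → [9,18); WM=8
i=2 t=2 v=4: DROP (t<8-3); WM=8
i=3 t=17 v=6: → [9,18); WM=15; [0,9) fires=9
i=4 t=23 v=7: → [18,27); WM=21; [9,18) fires=15
i=5 t=7 v=4: DROP (t<21-3); WM=21
i=6 t=30 v=4: → [27,36); WM=28; [18,27) fires=7
i=7 t=25 v=8: → [18,27); WM=28
i=8 t=11 v=6: DROP (t<28-3); WM=28
i=9 t=31 v=2: → [27,36); WM=29

6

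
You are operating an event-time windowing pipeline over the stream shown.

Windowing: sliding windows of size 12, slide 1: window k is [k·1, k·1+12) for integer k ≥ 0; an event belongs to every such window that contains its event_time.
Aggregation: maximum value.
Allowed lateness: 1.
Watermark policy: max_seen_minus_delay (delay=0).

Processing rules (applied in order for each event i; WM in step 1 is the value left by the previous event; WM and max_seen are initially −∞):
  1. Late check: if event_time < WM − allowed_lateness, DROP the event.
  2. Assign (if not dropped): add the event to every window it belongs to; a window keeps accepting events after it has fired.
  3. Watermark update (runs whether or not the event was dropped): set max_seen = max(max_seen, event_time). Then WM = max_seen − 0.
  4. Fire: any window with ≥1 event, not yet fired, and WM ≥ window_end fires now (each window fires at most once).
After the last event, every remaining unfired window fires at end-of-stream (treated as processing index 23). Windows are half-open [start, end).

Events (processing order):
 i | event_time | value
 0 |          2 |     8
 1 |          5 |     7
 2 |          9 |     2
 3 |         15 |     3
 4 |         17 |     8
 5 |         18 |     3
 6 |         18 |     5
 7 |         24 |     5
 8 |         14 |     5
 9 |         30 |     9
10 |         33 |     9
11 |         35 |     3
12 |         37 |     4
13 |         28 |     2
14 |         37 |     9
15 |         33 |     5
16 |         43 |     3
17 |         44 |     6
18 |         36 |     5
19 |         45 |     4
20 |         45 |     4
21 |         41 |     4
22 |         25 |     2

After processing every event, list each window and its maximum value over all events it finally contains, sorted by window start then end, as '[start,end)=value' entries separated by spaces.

[0,12)=8 [1,13)=8 [2,14)=8 [3,15)=7 [4,16)=7 [5,17)=7 [6,18)=8 [7,19)=8 [8,20)=8 [9,21)=8 [10,22)=8 [11,23)=8 [12,24)=8 [13,25)=8 [14,26)=8 [15,27)=8 [16,28)=8 [17,29)=8 [18,30)=5 [19,31)=9 [20,32)=9 [21,33)=9 [22,34)=9 [23,35)=9 [24,36)=9 [25,37)=9 [26,38)=9 [27,39)=9 [28,40)=9 [29,41)=9 [30,42)=9 [31,43)=9 [32,44)=9 [33,45)=9 [34,46)=9 [35,47)=9 [36,48)=9 [37,49)=9 [38,50)=6 [39,51)=6 [40,52)=6 [41,53)=6 [42,54)=6 [43,55)=6 [44,56)=6 [45,57)=4

i=0 t=2 v=8: → [2,14),[1,13),[0,12); WM=2
i=1 t=5 v=7: → [5,17),[4,16),[3,15),[2,14),[1,13),[0,12); WM=5
i=2 t=9 v=2: → [9,21),[8,20),[7,19),[6,18),[5,17),[4,16),[3,15),[2,14),[1,13),[0,12); WM=9
i=3 t=15 v=3: → [15,27),[14,26),[13,25),[12,24),[11,23),[10,22),[9,21),[8,20),[7,19),[6,18),[5,17),[4,16); WM=15; [0,12) fires=8 [1,13) fires=8 [2,14) fires=8 [3,15) fires=7
i=4 t=17 v=8: → [17,29),[16,28),[15,27),[14,26),[13,25),[12,24),[11,23),[10,22),[9,21),[8,20),[7,19),[6,18); WM=17; [4,16) fires=7 [5,17) fires=7
i=5 t=18 v=3: → [18,30),[17,29),[16,28),[15,27),[14,26),[13,25),[12,24),[11,23),[10,22),[9,21),[8,20),[7,19); WM=18; [6,18) fires=8
i=6 t=18 v=5: → [18,30),[17,29),[16,28),[15,27),[14,26),[13,25),[12,24),[11,23),[10,22),[9,21),[8,20),[7,19); WM=18
i=7 t=24 v=5: → [24,36),[23,35),[22,34),[21,33),[20,32),[19,31),[18,30),[17,29),[16,28),[15,27),[14,26),[13,25); WM=24; [7,19) fires=8 [8,20) fires=8 [9,21) fires=8 [10,22) fires=8 [11,23) fires=8 [12,24) fires=8
i=8 t=14 v=5: DROP (t<24-1); WM=24
i=9 t=30 v=9: → [30,42),[29,41),[28,40),[27,39),[26,38),[25,37),[24,36),[23,35),[22,34),[21,33),[20,32),[19,31); WM=30; [13,25) fires=8 [14,26) fires=8 [15,27) fires=8 [16,28) fires=8 [17,29) fires=8 [18,30) fires=5
i=10 t=33 v=9: → [33,45),[32,44),[31,43),[30,42),[29,41),[28,40),[27,39),[26,38),[25,37),[24,36),[23,35),[22,34); WM=33; [19,31) fires=9 [20,32) fires=9 [21,33) fires=9
i=11 t=35 v=3: → [35,47),[34,46),[33,45),[32,44),[31,43),[30,42),[29,41),[28,40),[27,39),[26,38),[25,37),[24,36); WM=35; [22,34) fires=9 [23,35) fires=9
i=12 t=37 v=4: → [37,49),[36,48),[35,47),[34,46),[33,45),[32,44),[31,43),[30,42),[29,41),[28,40),[27,39),[26,38); WM=37; [24,36) fires=9 [25,37) fires=9
i=13 t=28 v=2: DROP (t<37-1); WM=37
i=14 t=37 v=9: → [37,49),[36,48),[35,47),[34,46),[33,45),[32,44),[31,43),[30,42),[29,41),[28,40),[27,39),[26,38); WM=37
i=15 t=33 v=5: DROP (t<37-1); WM=37
i=16 t=43 v=3: → [43,55),[42,54),[41,53),[40,52),[39,51),[38,50),[37,49),[36,48),[35,47),[34,46),[33,45),[32,44); WM=43; [26,38) fires=9 [27,39) fires=9 [28,40) fires=9 [29,41) fires=9 [30,42) fires=9 [31,43) fires=9
i=17 t=44 v=6: → [44,56),[43,55),[42,54),[41,53),[40,52),[39,51),[38,50),[37,49),[36,48),[35,47),[34,46),[33,45); WM=44; [32,44) fires=9
i=18 t=36 v=5: DROP (t<44-1); WM=44
i=19 t=45 v=4: → [45,57),[44,56),[43,55),[42,54),[41,53),[40,52),[39,51),[38,50),[37,49),[36,48),[35,47),[34,46); WM=45; [33,45) fires=9
i=20 t=45 v=4: → [45,57),[44,56),[43,55),[42,54),[41,53),[40,52),[39,51),[38,50),[37,49),[36,48),[35,47),[34,46); WM=45
i=21 t=41 v=4: DROP (t<45-1); WM=45
i=22 t=25 v=2: DROP (t<45-1); WM=45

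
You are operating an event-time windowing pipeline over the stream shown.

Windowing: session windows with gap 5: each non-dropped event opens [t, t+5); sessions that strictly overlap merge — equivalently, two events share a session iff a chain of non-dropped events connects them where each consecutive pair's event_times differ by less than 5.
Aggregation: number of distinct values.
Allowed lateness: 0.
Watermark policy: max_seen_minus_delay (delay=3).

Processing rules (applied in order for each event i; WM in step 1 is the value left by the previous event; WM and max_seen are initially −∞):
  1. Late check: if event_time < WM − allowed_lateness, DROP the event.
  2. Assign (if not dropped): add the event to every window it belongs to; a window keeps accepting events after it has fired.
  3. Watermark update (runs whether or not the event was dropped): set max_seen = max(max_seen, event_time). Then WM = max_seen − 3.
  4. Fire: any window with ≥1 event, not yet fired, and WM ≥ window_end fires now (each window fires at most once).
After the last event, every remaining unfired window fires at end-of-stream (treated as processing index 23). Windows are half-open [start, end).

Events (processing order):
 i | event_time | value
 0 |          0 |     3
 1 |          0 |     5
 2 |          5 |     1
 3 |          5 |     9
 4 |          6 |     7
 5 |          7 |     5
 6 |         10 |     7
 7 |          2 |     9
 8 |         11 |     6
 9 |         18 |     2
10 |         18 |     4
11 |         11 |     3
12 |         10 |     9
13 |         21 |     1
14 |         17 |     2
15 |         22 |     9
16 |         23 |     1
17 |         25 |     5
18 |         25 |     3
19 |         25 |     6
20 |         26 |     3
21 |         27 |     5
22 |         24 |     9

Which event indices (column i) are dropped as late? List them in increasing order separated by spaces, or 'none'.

7 11 12 14

i=0 t=0 v=3: → [0,5); WM=-3
i=1 t=0 v=5: → [0,5); WM=-3
i=2 t=5 v=1: → [5,10); WM=2
i=3 t=5 v=9: → [5,10); WM=2
i=4 t=6 v=7: → [5,11); WM=3
i=5 t=7 v=5: → [5,12); WM=4
i=6 t=10 v=7: → [5,15); WM=7
i=7 t=2 v=9: DROP (t<7-0); WM=7
i=8 t=11 v=6: → [5,16); WM=8
i=9 t=18 v=2: → [18,23); WM=15
i=10 t=18 v=4: → [18,23); WM=15
i=11 t=11 v=3: DROP (t<15-0); WM=15
i=12 t=10 v=9: DROP (t<15-0); WM=15
i=13 t=21 v=1: → [18,26); WM=18
i=14 t=17 v=2: DROP (t<18-0); WM=18
i=15 t=22 v=9: → [18,27); WM=19
i=16 t=23 v=1: → [18,28); WM=20
i=17 t=25 v=5: → [18,30); WM=22
i=18 t=25 v=3: → [18,30); WM=22
i=19 t=25 v=6: → [18,30); WM=22
i=20 t=26 v=3: → [18,31); WM=23
i=21 t=27 v=5: → [18,32); WM=24
i=22 t=24 v=9: → [18,32); WM=24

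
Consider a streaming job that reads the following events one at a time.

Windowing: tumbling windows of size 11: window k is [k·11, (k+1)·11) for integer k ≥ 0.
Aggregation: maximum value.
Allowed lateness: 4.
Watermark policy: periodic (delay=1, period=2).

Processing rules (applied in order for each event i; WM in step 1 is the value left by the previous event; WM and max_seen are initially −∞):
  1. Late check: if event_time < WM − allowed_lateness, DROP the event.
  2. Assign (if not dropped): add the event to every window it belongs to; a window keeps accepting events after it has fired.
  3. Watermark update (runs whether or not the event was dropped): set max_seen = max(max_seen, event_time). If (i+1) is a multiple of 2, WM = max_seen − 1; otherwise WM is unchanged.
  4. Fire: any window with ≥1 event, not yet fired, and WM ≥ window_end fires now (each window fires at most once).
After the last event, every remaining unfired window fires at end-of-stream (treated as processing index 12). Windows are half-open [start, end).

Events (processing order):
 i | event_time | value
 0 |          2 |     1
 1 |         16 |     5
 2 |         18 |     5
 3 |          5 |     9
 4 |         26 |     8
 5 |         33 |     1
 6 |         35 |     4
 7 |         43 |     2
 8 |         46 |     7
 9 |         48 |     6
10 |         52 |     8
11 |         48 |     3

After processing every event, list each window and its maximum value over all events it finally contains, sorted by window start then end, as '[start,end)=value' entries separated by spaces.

i=0 t=2 v=1: → [0,11); WM=−∞
i=1 t=16 v=5: → [11,22); WM=15; [0,11) fires=1
i=2 t=18 v=5: → [11,22); WM=15
i=3 t=5 v=9: DROP (t<15-4); WM=17
i=4 t=26 v=8: → [22,33); WM=17
i=5 t=33 v=1: → [33,44); WM=32; [11,22) fires=5
i=6 t=35 v=4: → [33,44); WM=32
i=7 t=43 v=2: → [33,44); WM=42; [22,33) fires=8
i=8 t=46 v=7: → [44,55); WM=42
i=9 t=48 v=6: → [44,55); WM=47; [33,44) fires=4
i=10 t=52 v=8: → [44,55); WM=47
i=11 t=48 v=3: → [44,55); WM=51

[0,11)=1 [11,22)=5 [22,33)=8 [33,44)=4 [44,55)=8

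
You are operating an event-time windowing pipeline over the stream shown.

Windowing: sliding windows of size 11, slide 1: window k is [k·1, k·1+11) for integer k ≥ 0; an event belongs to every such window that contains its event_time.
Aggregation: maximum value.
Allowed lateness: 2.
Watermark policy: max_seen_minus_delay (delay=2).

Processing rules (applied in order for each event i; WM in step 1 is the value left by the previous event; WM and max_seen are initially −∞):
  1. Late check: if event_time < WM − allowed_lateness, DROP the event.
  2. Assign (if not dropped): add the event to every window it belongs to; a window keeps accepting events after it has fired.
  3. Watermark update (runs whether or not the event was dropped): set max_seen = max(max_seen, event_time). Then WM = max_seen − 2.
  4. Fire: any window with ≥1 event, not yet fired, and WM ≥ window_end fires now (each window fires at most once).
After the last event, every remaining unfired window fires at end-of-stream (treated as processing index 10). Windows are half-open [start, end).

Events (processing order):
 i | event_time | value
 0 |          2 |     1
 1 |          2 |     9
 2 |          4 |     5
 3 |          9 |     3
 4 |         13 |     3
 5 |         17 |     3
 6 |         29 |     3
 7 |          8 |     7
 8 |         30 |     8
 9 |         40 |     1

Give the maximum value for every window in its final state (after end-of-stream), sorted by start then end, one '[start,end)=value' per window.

[0,11)=9 [1,12)=9 [2,13)=9 [3,14)=5 [4,15)=5 [5,16)=3 [6,17)=3 [7,18)=3 [8,19)=3 [9,20)=3 [10,21)=3 [11,22)=3 [12,23)=3 [13,24)=3 [14,25)=3 [15,26)=3 [16,27)=3 [17,28)=3 [19,30)=3 [20,31)=8 [21,32)=8 [22,33)=8 [23,34)=8 [24,35)=8 [25,36)=8 [26,37)=8 [27,38)=8 [28,39)=8 [29,40)=8 [30,41)=8 [31,42)=1 [32,43)=1 [33,44)=1 [34,45)=1 [35,46)=1 [36,47)=1 [37,48)=1 [38,49)=1 [39,50)=1 [40,51)=1

i=0 t=2 v=1: → [2,13),[1,12),[0,11); WM=0
i=1 t=2 v=9: → [2,13),[1,12),[0,11); WM=0
i=2 t=4 v=5: → [4,15),[3,14),[2,13),[1,12),[0,11); WM=2
i=3 t=9 v=3: → [9,20),[8,19),[7,18),[6,17),[5,16),[4,15),[3,14),[2,13),[1,12),[0,11); WM=7
i=4 t=13 v=3: → [13,24),[12,23),[11,22),[10,21),[9,20),[8,19),[7,18),[6,17),[5,16),[4,15),[3,14); WM=11; [0,11) fires=9
i=5 t=17 v=3: → [17,28),[16,27),[15,26),[14,25),[13,24),[12,23),[11,22),[10,21),[9,20),[8,19),[7,18); WM=15; [1,12) fires=9 [2,13) fires=9 [3,14) fires=5 [4,15) fires=5
i=6 t=29 v=3: → [29,40),[28,39),[27,38),[26,37),[25,36),[24,35),[23,34),[22,33),[21,32),[20,31),[19,30); WM=27; [5,16) fires=3 [6,17) fires=3 [7,18) fires=3 [8,19) fires=3 [9,20) fires=3 [10,21) fires=3 [11,22) fires=3 [12,23) fires=3 [13,24) fires=3 [14,25) fires=3 [15,26) fires=3 [16,27) fires=3
i=7 t=8 v=7: DROP (t<27-2); WM=27
i=8 t=30 v=8: → [30,41),[29,40),[28,39),[27,38),[26,37),[25,36),[24,35),[23,34),[22,33),[21,32),[20,31); WM=28; [17,28) fires=3
i=9 t=40 v=1: → [40,51),[39,50),[38,49),[37,48),[36,47),[35,46),[34,45),[33,44),[32,43),[31,42),[30,41); WM=38; [19,30) fires=3 [20,31) fires=8 [21,32) fires=8 [22,33) fires=8 [23,34) fires=8 [24,35) fires=8 [25,36) fires=8 [26,37) fires=8 [27,38) fires=8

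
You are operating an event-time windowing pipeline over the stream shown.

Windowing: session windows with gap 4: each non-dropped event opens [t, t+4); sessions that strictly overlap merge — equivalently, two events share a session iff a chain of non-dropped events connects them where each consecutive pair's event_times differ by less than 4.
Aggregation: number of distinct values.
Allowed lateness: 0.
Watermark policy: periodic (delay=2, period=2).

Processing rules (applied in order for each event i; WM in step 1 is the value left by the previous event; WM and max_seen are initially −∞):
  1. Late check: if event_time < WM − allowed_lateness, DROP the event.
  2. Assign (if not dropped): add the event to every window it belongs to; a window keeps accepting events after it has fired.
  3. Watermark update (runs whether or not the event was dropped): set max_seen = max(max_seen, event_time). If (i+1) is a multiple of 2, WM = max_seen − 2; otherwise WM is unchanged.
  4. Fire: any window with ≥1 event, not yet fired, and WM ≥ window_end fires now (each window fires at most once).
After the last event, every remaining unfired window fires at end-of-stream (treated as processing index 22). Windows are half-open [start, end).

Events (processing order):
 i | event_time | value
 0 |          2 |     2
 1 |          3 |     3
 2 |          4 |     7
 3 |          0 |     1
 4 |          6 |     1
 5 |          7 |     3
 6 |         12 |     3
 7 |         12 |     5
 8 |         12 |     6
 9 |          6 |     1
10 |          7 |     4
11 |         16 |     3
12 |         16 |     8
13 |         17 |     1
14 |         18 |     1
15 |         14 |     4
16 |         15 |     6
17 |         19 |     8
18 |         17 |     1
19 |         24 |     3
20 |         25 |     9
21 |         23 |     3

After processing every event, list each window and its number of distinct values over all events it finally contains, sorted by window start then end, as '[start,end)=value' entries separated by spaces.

[2,11)=4 [12,16)=3 [16,23)=3 [23,29)=2

i=0 t=2 v=2: → [2,6); WM=−∞
i=1 t=3 v=3: → [2,7); WM=1
i=2 t=4 v=7: → [2,8); WM=1
i=3 t=0 v=1: DROP (t<1-0); WM=2
i=4 t=6 v=1: → [2,10); WM=2
i=5 t=7 v=3: → [2,11); WM=5
i=6 t=12 v=3: → [12,16); WM=5
i=7 t=12 v=5: → [12,16); WM=10
i=8 t=12 v=6: → [12,16); WM=10
i=9 t=6 v=1: DROP (t<10-0); WM=10
i=10 t=7 v=4: DROP (t<10-0); WM=10
i=11 t=16 v=3: → [16,20); WM=14
i=12 t=16 v=8: → [16,20); WM=14
i=13 t=17 v=1: → [16,21); WM=15
i=14 t=18 v=1: → [16,22); WM=15
i=15 t=14 v=4: DROP (t<15-0); WM=16
i=16 t=15 v=6: DROP (t<16-0); WM=16
i=17 t=19 v=8: → [16,23); WM=17
i=18 t=17 v=1: → [16,23); WM=17
i=19 t=24 v=3: → [24,28); WM=22
i=20 t=25 v=9: → [24,29); WM=22
i=21 t=23 v=3: → [23,29); WM=23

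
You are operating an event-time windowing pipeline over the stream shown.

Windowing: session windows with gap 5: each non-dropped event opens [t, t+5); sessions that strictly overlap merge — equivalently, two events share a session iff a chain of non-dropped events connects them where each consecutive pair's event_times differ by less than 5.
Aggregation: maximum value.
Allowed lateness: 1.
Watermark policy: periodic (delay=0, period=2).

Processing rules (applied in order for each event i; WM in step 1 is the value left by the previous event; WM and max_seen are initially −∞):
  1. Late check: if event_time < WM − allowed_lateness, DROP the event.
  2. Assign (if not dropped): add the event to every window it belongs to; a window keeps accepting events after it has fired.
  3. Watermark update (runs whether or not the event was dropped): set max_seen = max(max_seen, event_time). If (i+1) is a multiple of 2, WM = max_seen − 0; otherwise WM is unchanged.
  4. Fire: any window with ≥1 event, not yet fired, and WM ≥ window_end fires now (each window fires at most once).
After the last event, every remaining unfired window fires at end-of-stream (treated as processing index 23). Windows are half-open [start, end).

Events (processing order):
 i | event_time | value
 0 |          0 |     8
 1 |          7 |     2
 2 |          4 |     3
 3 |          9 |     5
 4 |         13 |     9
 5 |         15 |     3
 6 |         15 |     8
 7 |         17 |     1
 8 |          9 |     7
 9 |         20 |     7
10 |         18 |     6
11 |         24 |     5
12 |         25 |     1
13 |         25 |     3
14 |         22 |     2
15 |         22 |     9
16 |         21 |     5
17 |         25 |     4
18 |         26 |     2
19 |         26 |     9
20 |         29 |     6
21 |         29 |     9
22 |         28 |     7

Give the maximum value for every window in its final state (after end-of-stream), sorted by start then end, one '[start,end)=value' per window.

[0,5)=8 [7,34)=9

i=0 t=0 v=8: → [0,5); WM=−∞
i=1 t=7 v=2: → [7,12); WM=7
i=2 t=4 v=3: DROP (t<7-1); WM=7
i=3 t=9 v=5: → [7,14); WM=9
i=4 t=13 v=9: → [7,18); WM=9
i=5 t=15 v=3: → [7,20); WM=15
i=6 t=15 v=8: → [7,20); WM=15
i=7 t=17 v=1: → [7,22); WM=17
i=8 t=9 v=7: DROP (t<17-1); WM=17
i=9 t=20 v=7: → [7,25); WM=20
i=10 t=18 v=6: DROP (t<20-1); WM=20
i=11 t=24 v=5: → [7,29); WM=24
i=12 t=25 v=1: → [7,30); WM=24
i=13 t=25 v=3: → [7,30); WM=25
i=14 t=22 v=2: DROP (t<25-1); WM=25
i=15 t=22 v=9: DROP (t<25-1); WM=25
i=16 t=21 v=5: DROP (t<25-1); WM=25
i=17 t=25 v=4: → [7,30); WM=25
i=18 t=26 v=2: → [7,31); WM=25
i=19 t=26 v=9: → [7,31); WM=26
i=20 t=29 v=6: → [7,34); WM=26
i=21 t=29 v=9: → [7,34); WM=29
i=22 t=28 v=7: → [7,34); WM=29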